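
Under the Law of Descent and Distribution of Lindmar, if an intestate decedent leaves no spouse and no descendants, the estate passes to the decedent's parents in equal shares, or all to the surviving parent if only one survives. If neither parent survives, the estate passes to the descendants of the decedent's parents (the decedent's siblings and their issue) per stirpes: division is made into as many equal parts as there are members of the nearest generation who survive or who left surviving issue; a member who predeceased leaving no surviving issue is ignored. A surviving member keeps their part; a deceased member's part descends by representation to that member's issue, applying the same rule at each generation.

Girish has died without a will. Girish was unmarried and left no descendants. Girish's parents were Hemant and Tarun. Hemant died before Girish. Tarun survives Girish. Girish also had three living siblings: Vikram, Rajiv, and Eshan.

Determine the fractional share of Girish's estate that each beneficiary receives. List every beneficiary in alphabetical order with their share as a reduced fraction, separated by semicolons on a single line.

Only one parent, Tarun, survives, so Tarun takes the entire estate. The siblings take nothing because a surviving parent has priority.

Tarun 1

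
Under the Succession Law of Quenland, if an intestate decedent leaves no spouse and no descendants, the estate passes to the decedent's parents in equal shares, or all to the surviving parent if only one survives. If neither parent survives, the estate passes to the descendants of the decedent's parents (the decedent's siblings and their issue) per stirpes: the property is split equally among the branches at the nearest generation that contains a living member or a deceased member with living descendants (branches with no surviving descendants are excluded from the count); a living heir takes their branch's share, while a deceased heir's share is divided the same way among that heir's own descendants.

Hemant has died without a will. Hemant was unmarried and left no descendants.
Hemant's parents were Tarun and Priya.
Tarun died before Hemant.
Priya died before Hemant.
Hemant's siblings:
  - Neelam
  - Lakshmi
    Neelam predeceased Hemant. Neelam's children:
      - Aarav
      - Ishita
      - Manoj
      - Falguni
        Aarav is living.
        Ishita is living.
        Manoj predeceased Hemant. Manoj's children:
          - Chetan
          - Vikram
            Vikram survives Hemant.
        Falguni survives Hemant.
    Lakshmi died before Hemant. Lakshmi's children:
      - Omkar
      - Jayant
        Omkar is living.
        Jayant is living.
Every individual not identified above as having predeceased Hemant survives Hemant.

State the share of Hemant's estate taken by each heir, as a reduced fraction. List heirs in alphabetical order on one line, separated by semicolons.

Aarav 1/8; Chetan 1/16; Falguni 1/8; Ishita 1/8; Jayant 1/4; Omkar 1/4; Vikram 1/16

Neither parent survives and there are no descendants, so the estate passes to Hemant's siblings and their issue per stirpes.
The estate is divided into 2 equal shares of 1/2 among Neelam, Lakshmi.
Neelam predeceased; the 1/2 allotted to Neelam's branch passes to Neelam's issue by representation.
The 1/2 is divided into 4 equal shares of 1/8 among Aarav, Ishita, Manoj, Falguni.
Aarav is living and takes 1/8.
Ishita is living and takes 1/8.
Manoj predeceased; the 1/8 allotted to Manoj's branch passes to Manoj's issue by representation.
The 1/8 is divided into 2 equal shares of 1/16 among Chetan, Vikram.
Chetan is living and takes 1/16.
Vikram is living and takes 1/16.
Falguni is living and takes 1/8.
Lakshmi predeceased; the 1/2 allotted to Lakshmi's branch passes to Lakshmi's issue by representation.
The 1/2 is divided into 2 equal shares of 1/4 among Omkar, Jayant.
Omkar is living and takes 1/4.
Jayant is living and takes 1/4.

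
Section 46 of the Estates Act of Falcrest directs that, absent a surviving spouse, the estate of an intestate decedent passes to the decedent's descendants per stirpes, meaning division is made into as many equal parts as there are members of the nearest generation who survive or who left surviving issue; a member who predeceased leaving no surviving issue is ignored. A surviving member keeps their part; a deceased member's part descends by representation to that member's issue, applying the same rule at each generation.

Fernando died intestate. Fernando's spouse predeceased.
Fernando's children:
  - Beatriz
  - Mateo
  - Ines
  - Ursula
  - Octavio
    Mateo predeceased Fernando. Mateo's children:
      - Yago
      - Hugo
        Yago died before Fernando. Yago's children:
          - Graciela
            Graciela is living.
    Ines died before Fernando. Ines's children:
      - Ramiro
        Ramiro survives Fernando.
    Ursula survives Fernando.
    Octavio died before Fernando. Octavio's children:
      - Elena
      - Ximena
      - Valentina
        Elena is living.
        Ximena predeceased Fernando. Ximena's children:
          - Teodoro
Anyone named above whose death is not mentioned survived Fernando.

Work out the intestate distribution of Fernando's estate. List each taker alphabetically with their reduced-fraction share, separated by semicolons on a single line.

There is no surviving spouse, so the entire estate passes to Fernando's descendants per stirpes.
The estate is divided into 5 equal shares of 1/5 among Beatriz, Mateo, Ines, Ursula, Octavio.
Beatriz is living and takes 1/5.
Mateo predeceased; the 1/5 allotted to Mateo's branch passes to Mateo's issue by representation.
The 1/5 is divided into 2 equal shares of 1/10 among Yago, Hugo.
Yago predeceased; the 1/10 allotted to Yago's branch passes to Yago's issue by representation.
Graciela is the sole taker at this level and receives the full 1/10.
Hugo is living and takes 1/10.
Ines predeceased; the 1/5 allotted to Ines's branch passes to Ines's issue by representation.
Ramiro is the sole taker at this level and receives the full 1/5.
Ursula is living and takes 1/5.
Octavio predeceased; the 1/5 allotted to Octavio's branch passes to Octavio's issue by representation.
The 1/5 is divided into 3 equal shares of 1/15 among Elena, Ximena, Valentina.
Elena is living and takes 1/15.
Ximena predeceased; the 1/15 allotted to Ximena's branch passes to Ximena's issue by representation.
Teodoro is the sole taker at this level and receives the full 1/15.
Valentina is living and takes 1/15.

Beatriz 1/5; Elena 1/15; Graciela 1/10; Hugo 1/10; Ramiro 1/5; Teodoro 1/15; Ursula 1/5; Valentina 1/15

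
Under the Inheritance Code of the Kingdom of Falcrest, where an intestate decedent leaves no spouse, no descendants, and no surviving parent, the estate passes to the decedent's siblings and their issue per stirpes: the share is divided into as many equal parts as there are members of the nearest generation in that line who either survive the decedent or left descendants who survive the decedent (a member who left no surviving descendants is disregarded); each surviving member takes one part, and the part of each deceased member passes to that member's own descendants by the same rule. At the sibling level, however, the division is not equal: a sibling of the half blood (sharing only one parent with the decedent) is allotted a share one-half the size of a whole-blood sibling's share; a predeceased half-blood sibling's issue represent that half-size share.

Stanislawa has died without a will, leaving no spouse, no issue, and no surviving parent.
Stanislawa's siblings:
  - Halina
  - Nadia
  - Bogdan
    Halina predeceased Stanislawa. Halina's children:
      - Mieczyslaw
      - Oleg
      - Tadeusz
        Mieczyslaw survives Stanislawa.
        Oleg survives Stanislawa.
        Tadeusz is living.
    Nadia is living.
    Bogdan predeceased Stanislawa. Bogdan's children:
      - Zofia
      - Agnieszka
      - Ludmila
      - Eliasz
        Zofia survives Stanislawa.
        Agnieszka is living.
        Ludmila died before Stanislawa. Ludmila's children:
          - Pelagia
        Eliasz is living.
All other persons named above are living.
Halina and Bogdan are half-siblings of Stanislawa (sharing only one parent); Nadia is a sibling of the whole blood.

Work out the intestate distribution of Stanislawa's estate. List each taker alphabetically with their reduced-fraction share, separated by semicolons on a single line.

No spouse, descendants, or parent survives, so the estate passes to Stanislawa's siblings per stirpes.
Half-blood siblings count for one-half the weight of whole-blood siblings at the initial division.
Dividing 1 in proportion to weights (total weight 2): Halina (weight 1/2) → 1/4; Nadia (weight 1) → 1/2; Bogdan (weight 1/2) → 1/4.
Halina predeceased; the 1/4 allotted to Halina's branch passes to Halina's issue by representation.
The 1/4 is divided into 3 equal shares of 1/12 among Mieczyslaw, Oleg, Tadeusz.
Mieczyslaw is living and takes 1/12.
Oleg is living and takes 1/12.
Tadeusz is living and takes 1/12.
Nadia is living and takes 1/2.
Bogdan predeceased; the 1/4 allotted to Bogdan's branch passes to Bogdan's issue by representation.
The 1/4 is divided into 4 equal shares of 1/16 among Zofia, Agnieszka, Ludmila, Eliasz.
Zofia is living and takes 1/16.
Agnieszka is living and takes 1/16.
Ludmila predeceased; the 1/16 allotted to Ludmila's branch passes to Ludmila's issue by representation.
Pelagia is the sole taker at this level and receives the full 1/16.
Eliasz is living and takes 1/16.

Agnieszka 1/16; Eliasz 1/16; Mieczyslaw 1/12; Nadia 1/2; Oleg 1/12; Pelagia 1/16; Tadeusz 1/12; Zofia 1/16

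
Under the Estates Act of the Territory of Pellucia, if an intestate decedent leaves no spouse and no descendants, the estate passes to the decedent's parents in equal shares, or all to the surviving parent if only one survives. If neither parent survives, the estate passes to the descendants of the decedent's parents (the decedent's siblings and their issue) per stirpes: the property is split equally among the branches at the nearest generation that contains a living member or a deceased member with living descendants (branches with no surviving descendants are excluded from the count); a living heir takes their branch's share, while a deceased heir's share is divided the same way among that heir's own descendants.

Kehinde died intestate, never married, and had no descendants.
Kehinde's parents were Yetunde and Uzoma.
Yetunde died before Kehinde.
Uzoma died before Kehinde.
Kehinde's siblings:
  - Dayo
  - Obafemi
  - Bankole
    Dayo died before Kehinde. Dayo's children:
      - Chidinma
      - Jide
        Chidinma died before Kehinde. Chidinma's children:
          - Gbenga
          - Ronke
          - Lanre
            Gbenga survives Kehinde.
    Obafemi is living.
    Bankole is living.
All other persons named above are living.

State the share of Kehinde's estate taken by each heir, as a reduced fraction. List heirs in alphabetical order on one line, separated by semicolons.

Bankole 1/3; Gbenga 1/18; Jide 1/6; Lanre 1/18; Obafemi 1/3; Ronke 1/18

Neither parent survives and there are no descendants, so the estate passes to Kehinde's siblings and their issue per stirpes.
The estate is divided into 3 equal shares of 1/3 among Dayo, Obafemi, Bankole.
Dayo predeceased; the 1/3 allotted to Dayo's branch passes to Dayo's issue by representation.
The 1/3 is divided into 2 equal shares of 1/6 among Chidinma, Jide.
Chidinma predeceased; the 1/6 allotted to Chidinma's branch passes to Chidinma's issue by representation.
The 1/6 is divided into 3 equal shares of 1/18 among Gbenga, Ronke, Lanre.
Gbenga is living and takes 1/18.
Ronke is living and takes 1/18.
Lanre is living and takes 1/18.
Jide is living and takes 1/6.
Obafemi is living and takes 1/3.
Bankole is living and takes 1/3.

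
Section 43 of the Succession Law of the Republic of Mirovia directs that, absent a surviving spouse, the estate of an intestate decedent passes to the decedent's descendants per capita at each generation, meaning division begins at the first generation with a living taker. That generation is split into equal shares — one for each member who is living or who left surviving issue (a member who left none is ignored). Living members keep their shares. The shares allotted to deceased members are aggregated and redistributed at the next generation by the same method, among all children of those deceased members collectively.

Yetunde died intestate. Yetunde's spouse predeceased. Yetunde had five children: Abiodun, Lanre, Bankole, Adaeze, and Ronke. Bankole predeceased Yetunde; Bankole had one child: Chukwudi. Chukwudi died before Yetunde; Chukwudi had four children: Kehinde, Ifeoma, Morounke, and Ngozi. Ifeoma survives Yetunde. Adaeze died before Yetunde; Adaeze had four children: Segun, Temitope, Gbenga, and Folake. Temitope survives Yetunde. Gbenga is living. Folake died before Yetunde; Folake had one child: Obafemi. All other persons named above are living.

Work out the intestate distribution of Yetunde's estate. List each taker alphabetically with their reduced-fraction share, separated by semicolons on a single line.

There is no surviving spouse, so the entire estate passes to Yetunde's descendants per capita at each generation.
At generation 1 (Abiodun, Lanre, Bankole, Adaeze, Ronke) there are 5 shares of (1)/5 = 1/5 each.
Living: Abiodun, Lanre, and Ronke — each takes 1/5.
Deceased: Bankole and Adaeze. Their combined 2/5 is pooled and carried to generation 2.
At generation 2 (Chukwudi, Segun, Temitope, Gbenga, Folake) there are 5 shares of (2/5)/5 = 2/25 each.
Living: Segun, Temitope, and Gbenga — each takes 2/25.
Deceased: Chukwudi and Folake. Their combined 4/25 is pooled and carried to generation 3.
At generation 3 (Kehinde, Ifeoma, Morounke, Ngozi, Obafemi) there are 5 shares of (4/25)/5 = 4/125 each.
Living: Kehinde, Ifeoma, Morounke, Ngozi, and Obafemi — each takes 4/125.

Abiodun 1/5; Gbenga 2/25; Ifeoma 4/125; Kehinde 4/125; Lanre 1/5; Morounke 4/125; Ngozi 4/125; Obafemi 4/125; Ronke 1/5; Segun 2/25; Temitope 2/25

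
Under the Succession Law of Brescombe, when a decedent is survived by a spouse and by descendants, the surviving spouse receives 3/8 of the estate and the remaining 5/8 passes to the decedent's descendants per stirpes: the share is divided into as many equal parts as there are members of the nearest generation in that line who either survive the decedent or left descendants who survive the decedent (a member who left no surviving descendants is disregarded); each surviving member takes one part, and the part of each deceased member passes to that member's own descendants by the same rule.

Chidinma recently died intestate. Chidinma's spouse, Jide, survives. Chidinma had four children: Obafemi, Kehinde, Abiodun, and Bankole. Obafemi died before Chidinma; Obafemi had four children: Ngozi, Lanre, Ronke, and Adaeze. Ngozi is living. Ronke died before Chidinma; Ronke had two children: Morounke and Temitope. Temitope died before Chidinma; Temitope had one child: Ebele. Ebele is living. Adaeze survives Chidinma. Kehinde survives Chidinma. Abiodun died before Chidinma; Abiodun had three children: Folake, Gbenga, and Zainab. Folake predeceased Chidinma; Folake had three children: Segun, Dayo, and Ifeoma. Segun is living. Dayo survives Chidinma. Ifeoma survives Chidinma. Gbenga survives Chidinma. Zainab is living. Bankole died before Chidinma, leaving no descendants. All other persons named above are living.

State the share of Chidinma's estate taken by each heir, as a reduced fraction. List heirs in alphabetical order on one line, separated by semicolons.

Adaeze 5/96; Dayo 5/216; Ebele 5/192; Gbenga 5/72; Ifeoma 5/216; Jide 3/8; Kehinde 5/24; Lanre 5/96; Morounke 5/192; Ngozi 5/96; Segun 5/216; Zainab 5/72

Jide, as surviving spouse, takes 3/8.
The remaining 5/8 passes to Chidinma's descendants per stirpes.
Bankole left no surviving issue, so that branch lapses and is disregarded.
The 5/8 is divided into 3 equal shares of 5/24 among Obafemi, Kehinde, Abiodun.
Obafemi predeceased; the 5/24 allotted to Obafemi's branch passes to Obafemi's issue by representation.
The 5/24 is divided into 4 equal shares of 5/96 among Ngozi, Lanre, Ronke, Adaeze.
Ngozi is living and takes 5/96.
Lanre is living and takes 5/96.
Ronke predeceased; the 5/96 allotted to Ronke's branch passes to Ronke's issue by representation.
The 5/96 is divided into 2 equal shares of 5/192 among Morounke, Temitope.
Morounke is living and takes 5/192.
Temitope predeceased; the 5/192 allotted to Temitope's branch passes to Temitope's issue by representation.
Ebele is the sole taker at this level and receives the full 5/192.
Adaeze is living and takes 5/96.
Kehinde is living and takes 5/24.
Abiodun predeceased; the 5/24 allotted to Abiodun's branch passes to Abiodun's issue by representation.
The 5/24 is divided into 3 equal shares of 5/72 among Folake, Gbenga, Zainab.
Folake predeceased; the 5/72 allotted to Folake's branch passes to Folake's issue by representation.
The 5/72 is divided into 3 equal shares of 5/216 among Segun, Dayo, Ifeoma.
Segun is living and takes 5/216.
Dayo is living and takes 5/216.
Ifeoma is living and takes 5/216.
Gbenga is living and takes 5/72.
Zainab is living and takes 5/72.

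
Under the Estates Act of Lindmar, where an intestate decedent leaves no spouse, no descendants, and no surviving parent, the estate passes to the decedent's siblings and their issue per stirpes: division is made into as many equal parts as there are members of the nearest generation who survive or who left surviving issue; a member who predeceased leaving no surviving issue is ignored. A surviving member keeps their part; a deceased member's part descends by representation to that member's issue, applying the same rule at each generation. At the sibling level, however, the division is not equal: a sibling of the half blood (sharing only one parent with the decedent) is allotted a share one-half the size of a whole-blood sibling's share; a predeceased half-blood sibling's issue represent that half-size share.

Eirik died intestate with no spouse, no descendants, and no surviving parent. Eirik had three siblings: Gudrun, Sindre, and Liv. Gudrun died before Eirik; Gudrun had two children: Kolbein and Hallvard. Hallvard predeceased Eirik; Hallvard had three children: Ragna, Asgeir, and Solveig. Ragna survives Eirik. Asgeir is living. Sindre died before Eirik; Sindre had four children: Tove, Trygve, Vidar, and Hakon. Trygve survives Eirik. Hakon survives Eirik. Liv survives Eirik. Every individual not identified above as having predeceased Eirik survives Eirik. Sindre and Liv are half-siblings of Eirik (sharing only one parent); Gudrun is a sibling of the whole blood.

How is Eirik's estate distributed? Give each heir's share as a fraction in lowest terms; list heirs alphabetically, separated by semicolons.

No spouse, descendants, or parent survives, so the estate passes to Eirik's siblings per stirpes.
Half-blood siblings count for one-half the weight of whole-blood siblings at the initial division.
Dividing 1 in proportion to weights (total weight 2): Gudrun (weight 1) → 1/2; Sindre (weight 1/2) → 1/4; Liv (weight 1/2) → 1/4.
Gudrun predeceased; the 1/2 allotted to Gudrun's branch passes to Gudrun's issue by representation.
The 1/2 is divided into 2 equal shares of 1/4 among Kolbein, Hallvard.
Kolbein is living and takes 1/4.
Hallvard predeceased; the 1/4 allotted to Hallvard's branch passes to Hallvard's issue by representation.
The 1/4 is divided into 3 equal shares of 1/12 among Ragna, Asgeir, Solveig.
Ragna is living and takes 1/12.
Asgeir is living and takes 1/12.
Solveig is living and takes 1/12.
Sindre predeceased; the 1/4 allotted to Sindre's branch passes to Sindre's issue by representation.
The 1/4 is divided into 4 equal shares of 1/16 among Tove, Trygve, Vidar, Hakon.
Tove is living and takes 1/16.
Trygve is living and takes 1/16.
Vidar is living and takes 1/16.
Hakon is living and takes 1/16.
Liv is living and takes 1/4.

Asgeir 1/12; Hakon 1/16; Kolbein 1/4; Liv 1/4; Ragna 1/12; Solveig 1/12; Tove 1/16; Trygve 1/16; Vidar 1/16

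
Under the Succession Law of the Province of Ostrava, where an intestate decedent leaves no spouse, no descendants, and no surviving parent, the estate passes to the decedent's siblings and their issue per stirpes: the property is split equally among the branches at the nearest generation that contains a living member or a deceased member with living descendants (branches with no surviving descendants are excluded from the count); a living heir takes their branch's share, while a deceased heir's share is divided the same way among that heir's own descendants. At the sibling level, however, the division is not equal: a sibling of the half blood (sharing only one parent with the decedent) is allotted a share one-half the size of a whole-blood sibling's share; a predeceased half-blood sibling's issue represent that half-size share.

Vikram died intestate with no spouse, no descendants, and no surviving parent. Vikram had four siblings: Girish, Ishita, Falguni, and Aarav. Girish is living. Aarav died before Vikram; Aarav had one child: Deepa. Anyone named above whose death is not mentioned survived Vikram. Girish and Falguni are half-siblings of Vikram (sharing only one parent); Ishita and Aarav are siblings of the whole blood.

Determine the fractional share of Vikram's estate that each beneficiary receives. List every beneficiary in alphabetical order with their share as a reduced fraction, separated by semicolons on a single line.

No spouse, descendants, or parent survives, so the estate passes to Vikram's siblings per stirpes.
Half-blood siblings count for one-half the weight of whole-blood siblings at the initial division.
Dividing 1 in proportion to weights (total weight 3): Girish (weight 1/2) → 1/6; Ishita (weight 1) → 1/3; Falguni (weight 1/2) → 1/6; Aarav (weight 1) → 1/3.
Girish is living and takes 1/6.
Ishita is living and takes 1/3.
Falguni is living and takes 1/6.
Aarav predeceased; the 1/3 allotted to Aarav's branch passes to Aarav's issue by representation.
Deepa is the sole taker at this level and receives the full 1/3.

Deepa 1/3; Falguni 1/6; Girish 1/6; Ishita 1/3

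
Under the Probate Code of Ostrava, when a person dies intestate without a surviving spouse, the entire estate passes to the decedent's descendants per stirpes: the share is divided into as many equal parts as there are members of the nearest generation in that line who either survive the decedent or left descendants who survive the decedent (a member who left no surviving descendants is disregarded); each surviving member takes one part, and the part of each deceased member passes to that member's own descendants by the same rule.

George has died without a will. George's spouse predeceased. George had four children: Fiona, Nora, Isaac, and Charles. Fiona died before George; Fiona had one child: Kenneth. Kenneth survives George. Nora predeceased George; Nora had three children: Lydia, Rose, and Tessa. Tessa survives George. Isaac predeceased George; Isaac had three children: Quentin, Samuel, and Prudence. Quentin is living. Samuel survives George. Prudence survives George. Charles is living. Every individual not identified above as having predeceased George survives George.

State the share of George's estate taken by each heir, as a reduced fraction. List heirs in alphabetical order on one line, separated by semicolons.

Charles 1/4; Kenneth 1/4; Lydia 1/12; Prudence 1/12; Quentin 1/12; Rose 1/12; Samuel 1/12; Tessa 1/12

There is no surviving spouse, so the entire estate passes to George's descendants per stirpes.
The estate is divided into 4 equal shares of 1/4 among Fiona, Nora, Isaac, Charles.
Fiona predeceased; the 1/4 allotted to Fiona's branch passes to Fiona's issue by representation.
Kenneth is the sole taker at this level and receives the full 1/4.
Nora predeceased; the 1/4 allotted to Nora's branch passes to Nora's issue by representation.
The 1/4 is divided into 3 equal shares of 1/12 among Lydia, Rose, Tessa.
Lydia is living and takes 1/12.
Rose is living and takes 1/12.
Tessa is living and takes 1/12.
Isaac predeceased; the 1/4 allotted to Isaac's branch passes to Isaac's issue by representation.
The 1/4 is divided into 3 equal shares of 1/12 among Quentin, Samuel, Prudence.
Quentin is living and takes 1/12.
Samuel is living and takes 1/12.
Prudence is living and takes 1/12.
Charles is living and takes 1/4.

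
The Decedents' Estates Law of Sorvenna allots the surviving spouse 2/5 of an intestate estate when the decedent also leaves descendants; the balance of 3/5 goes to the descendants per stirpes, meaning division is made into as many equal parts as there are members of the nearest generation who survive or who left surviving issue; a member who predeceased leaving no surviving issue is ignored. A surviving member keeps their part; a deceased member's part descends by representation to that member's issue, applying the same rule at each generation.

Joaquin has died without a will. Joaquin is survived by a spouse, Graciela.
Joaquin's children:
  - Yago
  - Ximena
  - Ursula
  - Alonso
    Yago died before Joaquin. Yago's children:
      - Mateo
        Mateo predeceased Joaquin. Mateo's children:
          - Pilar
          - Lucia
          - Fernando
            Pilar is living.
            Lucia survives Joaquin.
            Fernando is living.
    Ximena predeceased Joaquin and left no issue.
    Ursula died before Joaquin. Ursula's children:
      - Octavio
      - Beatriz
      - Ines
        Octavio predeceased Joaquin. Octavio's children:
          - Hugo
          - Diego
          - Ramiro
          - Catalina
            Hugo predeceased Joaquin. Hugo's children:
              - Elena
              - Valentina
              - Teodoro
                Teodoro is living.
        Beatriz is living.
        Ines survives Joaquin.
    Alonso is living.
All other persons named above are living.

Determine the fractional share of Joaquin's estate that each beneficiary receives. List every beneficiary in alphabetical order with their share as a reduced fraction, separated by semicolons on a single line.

Graciela, as surviving spouse, takes 2/5.
The remaining 3/5 passes to Joaquin's descendants per stirpes.
Ximena left no surviving issue, so that branch lapses and is disregarded.
The 3/5 is divided into 3 equal shares of 1/5 among Yago, Ursula, Alonso.
Yago predeceased; the 1/5 allotted to Yago's branch passes to Yago's issue by representation.
Mateo's line is the sole branch at this level, so the full 1/5 passes to Mateo's issue by representation.
The 1/5 is divided into 3 equal shares of 1/15 among Pilar, Lucia, Fernando.
Pilar is living and takes 1/15.
Lucia is living and takes 1/15.
Fernando is living and takes 1/15.
Ursula predeceased; the 1/5 allotted to Ursula's branch passes to Ursula's issue by representation.
The 1/5 is divided into 3 equal shares of 1/15 among Octavio, Beatriz, Ines.
Octavio predeceased; the 1/15 allotted to Octavio's branch passes to Octavio's issue by representation.
The 1/15 is divided into 4 equal shares of 1/60 among Hugo, Diego, Ramiro, Catalina.
Hugo predeceased; the 1/60 allotted to Hugo's branch passes to Hugo's issue by representation.
The 1/60 is divided into 3 equal shares of 1/180 among Elena, Valentina, Teodoro.
Elena is living and takes 1/180.
Valentina is living and takes 1/180.
Teodoro is living and takes 1/180.
Diego is living and takes 1/60.
Ramiro is living and takes 1/60.
Catalina is living and takes 1/60.
Beatriz is living and takes 1/15.
Ines is living and takes 1/15.
Alonso is living and takes 1/5.

Alonso 1/5; Beatriz 1/15; Catalina 1/60; Diego 1/60; Elena 1/180; Fernando 1/15; Graciela 2/5; Ines 1/15; Lucia 1/15; Pilar 1/15; Ramiro 1/60; Teodoro 1/180; Valentina 1/180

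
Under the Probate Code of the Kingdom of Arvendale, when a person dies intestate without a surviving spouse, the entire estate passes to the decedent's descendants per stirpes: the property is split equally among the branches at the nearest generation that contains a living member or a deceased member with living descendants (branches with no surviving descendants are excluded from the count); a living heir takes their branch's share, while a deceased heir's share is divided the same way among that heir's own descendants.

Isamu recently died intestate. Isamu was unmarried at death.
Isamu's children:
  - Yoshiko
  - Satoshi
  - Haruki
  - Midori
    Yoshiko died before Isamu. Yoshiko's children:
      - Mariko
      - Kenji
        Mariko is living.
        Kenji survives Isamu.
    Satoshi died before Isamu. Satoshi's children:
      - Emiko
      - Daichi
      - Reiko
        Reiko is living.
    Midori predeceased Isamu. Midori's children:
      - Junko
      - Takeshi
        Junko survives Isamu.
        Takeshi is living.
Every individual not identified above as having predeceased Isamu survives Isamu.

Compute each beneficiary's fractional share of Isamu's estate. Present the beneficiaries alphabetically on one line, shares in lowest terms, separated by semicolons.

There is no surviving spouse, so the entire estate passes to Isamu's descendants per stirpes.
The estate is divided into 4 equal shares of 1/4 among Yoshiko, Satoshi, Haruki, Midori.
Yoshiko predeceased; the 1/4 allotted to Yoshiko's branch passes to Yoshiko's issue by representation.
The 1/4 is divided into 2 equal shares of 1/8 among Mariko, Kenji.
Mariko is living and takes 1/8.
Kenji is living and takes 1/8.
Satoshi predeceased; the 1/4 allotted to Satoshi's branch passes to Satoshi's issue by representation.
The 1/4 is divided into 3 equal shares of 1/12 among Emiko, Daichi, Reiko.
Emiko is living and takes 1/12.
Daichi is living and takes 1/12.
Reiko is living and takes 1/12.
Haruki is living and takes 1/4.
Midori predeceased; the 1/4 allotted to Midori's branch passes to Midori's issue by representation.
The 1/4 is divided into 2 equal shares of 1/8 among Junko, Takeshi.
Junko is living and takes 1/8.
Takeshi is living and takes 1/8.

Daichi 1/12; Emiko 1/12; Haruki 1/4; Junko 1/8; Kenji 1/8; Mariko 1/8; Reiko 1/12; Takeshi 1/8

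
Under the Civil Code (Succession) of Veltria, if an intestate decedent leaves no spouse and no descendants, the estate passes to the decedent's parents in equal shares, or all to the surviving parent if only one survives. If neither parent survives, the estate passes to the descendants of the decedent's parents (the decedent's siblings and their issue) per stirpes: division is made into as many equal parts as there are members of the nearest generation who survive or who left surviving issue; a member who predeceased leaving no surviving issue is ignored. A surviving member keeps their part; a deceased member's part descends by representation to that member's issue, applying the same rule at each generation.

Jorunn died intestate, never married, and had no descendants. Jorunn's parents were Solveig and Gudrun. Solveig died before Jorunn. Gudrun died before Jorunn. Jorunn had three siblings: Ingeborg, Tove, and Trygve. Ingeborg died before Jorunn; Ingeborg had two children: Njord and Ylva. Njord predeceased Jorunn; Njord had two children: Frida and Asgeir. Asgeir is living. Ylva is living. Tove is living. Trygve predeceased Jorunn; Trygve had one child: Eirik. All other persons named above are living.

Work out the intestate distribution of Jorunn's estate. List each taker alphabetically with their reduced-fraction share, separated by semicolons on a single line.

Neither parent survives and there are no descendants, so the estate passes to Jorunn's siblings and their issue per stirpes.
The estate is divided into 3 equal shares of 1/3 among Ingeborg, Tove, Trygve.
Ingeborg predeceased; the 1/3 allotted to Ingeborg's branch passes to Ingeborg's issue by representation.
The 1/3 is divided into 2 equal shares of 1/6 among Njord, Ylva.
Njord predeceased; the 1/6 allotted to Njord's branch passes to Njord's issue by representation.
The 1/6 is divided into 2 equal shares of 1/12 among Frida, Asgeir.
Frida is living and takes 1/12.
Asgeir is living and takes 1/12.
Ylva is living and takes 1/6.
Tove is living and takes 1/3.
Trygve predeceased; the 1/3 allotted to Trygve's branch passes to Trygve's issue by representation.
Eirik is the sole taker at this level and receives the full 1/3.

Asgeir 1/12; Eirik 1/3; Frida 1/12; Tove 1/3; Ylva 1/6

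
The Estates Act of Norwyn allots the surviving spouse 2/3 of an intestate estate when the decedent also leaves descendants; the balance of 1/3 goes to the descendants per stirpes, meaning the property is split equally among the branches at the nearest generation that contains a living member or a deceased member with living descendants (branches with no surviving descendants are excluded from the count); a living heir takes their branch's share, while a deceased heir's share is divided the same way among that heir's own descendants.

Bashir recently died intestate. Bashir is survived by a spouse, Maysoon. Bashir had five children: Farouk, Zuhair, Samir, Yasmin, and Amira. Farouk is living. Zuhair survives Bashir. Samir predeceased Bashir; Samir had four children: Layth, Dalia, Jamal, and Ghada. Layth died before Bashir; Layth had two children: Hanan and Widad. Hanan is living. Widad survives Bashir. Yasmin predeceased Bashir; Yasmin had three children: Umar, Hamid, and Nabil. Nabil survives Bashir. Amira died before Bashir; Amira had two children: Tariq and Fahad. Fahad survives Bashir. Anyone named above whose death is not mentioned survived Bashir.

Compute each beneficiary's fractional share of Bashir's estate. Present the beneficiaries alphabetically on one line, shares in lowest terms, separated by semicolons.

Maysoon, as surviving spouse, takes 2/3.
The remaining 1/3 passes to Bashir's descendants per stirpes.
The 1/3 is divided into 5 equal shares of 1/15 among Farouk, Zuhair, Samir, Yasmin, Amira.
Farouk is living and takes 1/15.
Zuhair is living and takes 1/15.
Samir predeceased; the 1/15 allotted to Samir's branch passes to Samir's issue by representation.
The 1/15 is divided into 4 equal shares of 1/60 among Layth, Dalia, Jamal, Ghada.
Layth predeceased; the 1/60 allotted to Layth's branch passes to Layth's issue by representation.
The 1/60 is divided into 2 equal shares of 1/120 among Hanan, Widad.
Hanan is living and takes 1/120.
Widad is living and takes 1/120.
Dalia is living and takes 1/60.
Jamal is living and takes 1/60.
Ghada is living and takes 1/60.
Yasmin predeceased; the 1/15 allotted to Yasmin's branch passes to Yasmin's issue by representation.
The 1/15 is divided into 3 equal shares of 1/45 among Umar, Hamid, Nabil.
Umar is living and takes 1/45.
Hamid is living and takes 1/45.
Nabil is living and takes 1/45.
Amira predeceased; the 1/15 allotted to Amira's branch passes to Amira's issue by representation.
The 1/15 is divided into 2 equal shares of 1/30 among Tariq, Fahad.
Tariq is living and takes 1/30.
Fahad is living and takes 1/30.

Dalia 1/60; Fahad 1/30; Farouk 1/15; Ghada 1/60; Hamid 1/45; Hanan 1/120; Jamal 1/60; Maysoon 2/3; Nabil 1/45; Tariq 1/30; Umar 1/45; Widad 1/120; Zuhair 1/15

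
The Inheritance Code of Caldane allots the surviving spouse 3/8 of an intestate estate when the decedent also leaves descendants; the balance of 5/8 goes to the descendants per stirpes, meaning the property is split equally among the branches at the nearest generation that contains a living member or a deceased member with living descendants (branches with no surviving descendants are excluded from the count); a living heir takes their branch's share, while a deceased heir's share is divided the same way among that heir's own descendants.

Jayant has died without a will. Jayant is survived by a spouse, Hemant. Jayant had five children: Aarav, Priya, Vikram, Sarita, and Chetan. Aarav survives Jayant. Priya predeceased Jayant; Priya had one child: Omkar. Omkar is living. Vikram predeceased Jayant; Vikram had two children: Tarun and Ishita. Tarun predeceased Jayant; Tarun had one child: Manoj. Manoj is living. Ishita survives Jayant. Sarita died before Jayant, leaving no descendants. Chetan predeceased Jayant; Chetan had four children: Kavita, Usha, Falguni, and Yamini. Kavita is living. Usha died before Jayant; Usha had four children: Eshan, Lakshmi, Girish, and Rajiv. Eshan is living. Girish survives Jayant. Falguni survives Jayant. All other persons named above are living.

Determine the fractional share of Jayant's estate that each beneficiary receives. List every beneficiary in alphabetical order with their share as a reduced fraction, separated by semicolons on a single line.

Hemant, as surviving spouse, takes 3/8.
The remaining 5/8 passes to Jayant's descendants per stirpes.
Sarita left no surviving issue, so that branch lapses and is disregarded.
The 5/8 is divided into 4 equal shares of 5/32 among Aarav, Priya, Vikram, Chetan.
Aarav is living and takes 5/32.
Priya predeceased; the 5/32 allotted to Priya's branch passes to Priya's issue by representation.
Omkar is the sole taker at this level and receives the full 5/32.
Vikram predeceased; the 5/32 allotted to Vikram's branch passes to Vikram's issue by representation.
The 5/32 is divided into 2 equal shares of 5/64 among Tarun, Ishita.
Tarun predeceased; the 5/64 allotted to Tarun's branch passes to Tarun's issue by representation.
Manoj is the sole taker at this level and receives the full 5/64.
Ishita is living and takes 5/64.
Chetan predeceased; the 5/32 allotted to Chetan's branch passes to Chetan's issue by representation.
The 5/32 is divided into 4 equal shares of 5/128 among Kavita, Usha, Falguni, Yamini.
Kavita is living and takes 5/128.
Usha predeceased; the 5/128 allotted to Usha's branch passes to Usha's issue by representation.
The 5/128 is divided into 4 equal shares of 5/512 among Eshan, Lakshmi, Girish, Rajiv.
Eshan is living and takes 5/512.
Lakshmi is living and takes 5/512.
Girish is living and takes 5/512.
Rajiv is living and takes 5/512.
Falguni is living and takes 5/128.
Yamini is living and takes 5/128.

Aarav 5/32; Eshan 5/512; Falguni 5/128; Girish 5/512; Hemant 3/8; Ishita 5/64; Kavita 5/128; Lakshmi 5/512; Manoj 5/64; Omkar 5/32; Rajiv 5/512; Yamini 5/128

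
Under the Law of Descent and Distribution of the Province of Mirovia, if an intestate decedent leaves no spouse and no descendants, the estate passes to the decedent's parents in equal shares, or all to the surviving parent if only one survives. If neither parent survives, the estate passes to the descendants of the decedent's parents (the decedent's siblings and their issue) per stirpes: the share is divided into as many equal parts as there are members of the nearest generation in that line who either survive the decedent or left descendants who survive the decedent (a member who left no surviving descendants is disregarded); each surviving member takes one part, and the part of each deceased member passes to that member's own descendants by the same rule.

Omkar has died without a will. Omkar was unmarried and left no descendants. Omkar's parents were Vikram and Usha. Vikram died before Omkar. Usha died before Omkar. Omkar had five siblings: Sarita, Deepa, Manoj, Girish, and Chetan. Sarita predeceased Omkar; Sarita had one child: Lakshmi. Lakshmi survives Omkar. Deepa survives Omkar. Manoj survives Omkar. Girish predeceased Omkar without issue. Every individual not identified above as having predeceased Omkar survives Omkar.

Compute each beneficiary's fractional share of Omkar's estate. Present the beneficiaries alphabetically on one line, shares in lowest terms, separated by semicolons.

Neither parent survives and there are no descendants, so the estate passes to Omkar's siblings and their issue per stirpes.
Girish left no surviving issue, so that branch lapses and is disregarded.
The estate is divided into 4 equal shares of 1/4 among Sarita, Deepa, Manoj, Chetan.
Sarita predeceased; the 1/4 allotted to Sarita's branch passes to Sarita's issue by representation.
Lakshmi is the sole taker at this level and receives the full 1/4.
Deepa is living and takes 1/4.
Manoj is living and takes 1/4.
Chetan is living and takes 1/4.

Chetan 1/4; Deepa 1/4; Lakshmi 1/4; Manoj 1/4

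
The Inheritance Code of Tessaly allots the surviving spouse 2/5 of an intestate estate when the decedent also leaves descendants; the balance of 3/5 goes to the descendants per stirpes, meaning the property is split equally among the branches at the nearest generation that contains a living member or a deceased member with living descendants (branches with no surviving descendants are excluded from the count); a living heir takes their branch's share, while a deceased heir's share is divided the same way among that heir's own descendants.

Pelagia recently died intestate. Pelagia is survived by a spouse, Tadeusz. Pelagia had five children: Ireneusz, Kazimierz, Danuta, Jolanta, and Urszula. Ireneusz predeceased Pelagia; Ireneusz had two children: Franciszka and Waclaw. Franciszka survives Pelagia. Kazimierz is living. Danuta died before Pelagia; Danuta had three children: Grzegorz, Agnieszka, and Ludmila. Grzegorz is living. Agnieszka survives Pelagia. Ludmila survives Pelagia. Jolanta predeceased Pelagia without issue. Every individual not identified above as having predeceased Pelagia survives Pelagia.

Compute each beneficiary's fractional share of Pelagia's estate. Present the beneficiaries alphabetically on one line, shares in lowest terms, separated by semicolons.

Tadeusz, as surviving spouse, takes 2/5.
The remaining 3/5 passes to Pelagia's descendants per stirpes.
Jolanta left no surviving issue, so that branch lapses and is disregarded.
The 3/5 is divided into 4 equal shares of 3/20 among Ireneusz, Kazimierz, Danuta, Urszula.
Ireneusz predeceased; the 3/20 allotted to Ireneusz's branch passes to Ireneusz's issue by representation.
The 3/20 is divided into 2 equal shares of 3/40 among Franciszka, Waclaw.
Franciszka is living and takes 3/40.
Waclaw is living and takes 3/40.
Kazimierz is living and takes 3/20.
Danuta predeceased; the 3/20 allotted to Danuta's branch passes to Danuta's issue by representation.
The 3/20 is divided into 3 equal shares of 1/20 among Grzegorz, Agnieszka, Ludmila.
Grzegorz is living and takes 1/20.
Agnieszka is living and takes 1/20.
Ludmila is living and takes 1/20.
Urszula is living and takes 3/20.

Agnieszka 1/20; Franciszka 3/40; Grzegorz 1/20; Kazimierz 3/20; Ludmila 1/20; Tadeusz 2/5; Urszula 3/20; Waclaw 3/40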